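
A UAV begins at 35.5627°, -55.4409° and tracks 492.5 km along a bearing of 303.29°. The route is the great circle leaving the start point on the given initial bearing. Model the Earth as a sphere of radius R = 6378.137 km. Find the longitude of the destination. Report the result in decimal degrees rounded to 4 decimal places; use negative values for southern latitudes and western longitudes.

longitude -60.1283°

The arc subtends δ = 492.5/6378.137 = 0.077217 rad at the centre.
With φ₁ = 35.5627° = 0.620686 rad and θ = 303.29° = 5.293409 rad:
sin φ₂ = sin φ₁ cos δ + cos φ₁ sin δ cos θ = (0.581594)(0.997020) + (0.813480)(0.077140)(0.548877) = 0.614304
φ₂ = asin(0.614304) = 0.661503 rad = 37.9013°.
For the longitude increment, Δλ = atan2( sin θ sin δ cos φ₁, cos δ − sin φ₁ sin φ₂ ) = atan2(-0.052455, 0.639745) = -4.6874°.
λ₂ = -55.4409° + -4.6874° = -60.1283°.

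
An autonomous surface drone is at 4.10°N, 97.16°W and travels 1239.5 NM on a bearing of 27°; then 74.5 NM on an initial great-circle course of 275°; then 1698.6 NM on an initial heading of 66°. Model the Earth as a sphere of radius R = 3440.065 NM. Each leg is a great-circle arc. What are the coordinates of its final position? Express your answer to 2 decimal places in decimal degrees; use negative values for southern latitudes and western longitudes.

latitude 30.96°, longitude -58.21°

Apply the spherical direct solution leg by leg, carrying full precision between legs.
Leg 1: from (4.10°, -97.16°), δ = 1239.5/3440.065 = 0.360313 rad, θ = 27° → φ = 22.35°, λ = -87.19°.
Leg 2: from (22.35°, -87.19°), δ = 74.5/3440.065 = 0.021657 rad, θ = 275° → φ = 22.45°, λ = -88.53°.
Leg 3: from (22.45°, -88.53°), δ = 1698.6/3440.065 = 0.493770 rad, θ = 66° → φ = 30.96°, λ = -58.21°.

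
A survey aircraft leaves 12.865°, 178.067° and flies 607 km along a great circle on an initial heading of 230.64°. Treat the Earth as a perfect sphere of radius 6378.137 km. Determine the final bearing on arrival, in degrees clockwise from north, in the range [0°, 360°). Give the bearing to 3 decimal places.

δ = 607/6378.137 = 0.095169 rad (5.4528°).
Start latitude φ₁ = 0.224537 rad; initial bearing θ = 4.025427 rad.
Destination latitude: φ₂ = arcsin( sin φ₁ cos δ + cos φ₁ sin δ cos θ ) = arcsin(0.162896) = 9.375°.
For the longitude increment, Δλ = atan2( sin θ sin δ cos φ₁, cos δ − sin φ₁ sin φ₂ ) = atan2(-0.071627, 0.959205) = -4.271°.
Hence λ₂ = 178.067° + -4.271° = 173.796°.
The forward bearing on arrival equals the back-azimuth from the destination plus 180°.
Back-azimuth from P₂ (9.375°, 173.796°) to P₁ (12.865°, 178.067°), with Δλ' = λ₁ − λ₂ = 4.271°: atan2( sin Δλ' cos φ₁ , cos φ₂ sin φ₁ − sin φ₂ cos φ₁ cos Δλ' ) = 49.816°.
Final bearing = (49.816° + 180°) mod 360° = 229.816°.

final bearing 229.816°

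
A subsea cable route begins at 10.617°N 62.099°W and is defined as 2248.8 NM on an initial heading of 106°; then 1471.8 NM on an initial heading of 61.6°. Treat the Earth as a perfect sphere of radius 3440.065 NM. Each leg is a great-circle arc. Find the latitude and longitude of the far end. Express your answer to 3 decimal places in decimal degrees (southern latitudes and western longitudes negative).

latitude 10.398°, longitude -4.538°

Apply the spherical direct solution leg by leg, carrying full precision between legs.
Leg 1: from (10.617°, -62.099°), δ = 2248.8/3440.065 = 0.653709 rad, θ = 106° → φ = -1.060°, λ = -26.319°.
Leg 2: from (-1.060°, -26.319°), δ = 1471.8/3440.065 = 0.427841 rad, θ = 61.6° → φ = 10.398°, λ = -4.538°.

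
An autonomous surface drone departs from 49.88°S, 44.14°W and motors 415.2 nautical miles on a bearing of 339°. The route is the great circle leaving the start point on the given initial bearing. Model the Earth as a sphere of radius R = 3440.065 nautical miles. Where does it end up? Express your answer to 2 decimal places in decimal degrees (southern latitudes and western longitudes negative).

Central angle δ = d/R = 0.120695 rad.
Start latitude φ₁ = -0.870570 rad; initial bearing θ = 5.916666 rad.
Applying the spherical law of cosines for sides, sin φ₂ = sin φ₁ cos δ + cos φ₁ sin δ cos θ = -0.686700, so φ₂ = -43.37°.
For the longitude increment, Δλ = atan2( sin θ sin δ cos φ₁, cos δ − sin φ₁ sin φ₂ ) = atan2(-0.027804, 0.467608) = -3.40°.
λ₂ = -44.14° + -3.40° = -47.54°.

latitude -43.37°, longitude -47.54°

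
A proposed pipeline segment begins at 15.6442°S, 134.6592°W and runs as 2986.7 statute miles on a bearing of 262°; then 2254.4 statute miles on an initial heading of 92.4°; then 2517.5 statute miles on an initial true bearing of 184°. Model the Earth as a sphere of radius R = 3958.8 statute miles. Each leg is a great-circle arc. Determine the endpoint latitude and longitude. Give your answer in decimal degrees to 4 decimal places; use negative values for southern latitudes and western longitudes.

latitude -51.6383°, longitude -149.6245°

Apply the spherical direct solution leg by leg, carrying full precision between legs.
Leg 1: from (-15.6442°, -134.6592°), δ = 2986.7/3958.8 = 0.754446 rad, θ = 262° → φ = -16.7548°, λ = -179.7550°.
Leg 2: from (-16.7548°, -179.7550°), δ = 2254.4/3958.8 = 0.569465 rad, θ = 92.4° → φ = -15.3315°, λ = -145.7968°.
Leg 3: from (-15.3315°, -145.7968°), δ = 2517.5/3958.8 = 0.635925 rad, θ = 184° → φ = -51.6383°, λ = -149.6245°.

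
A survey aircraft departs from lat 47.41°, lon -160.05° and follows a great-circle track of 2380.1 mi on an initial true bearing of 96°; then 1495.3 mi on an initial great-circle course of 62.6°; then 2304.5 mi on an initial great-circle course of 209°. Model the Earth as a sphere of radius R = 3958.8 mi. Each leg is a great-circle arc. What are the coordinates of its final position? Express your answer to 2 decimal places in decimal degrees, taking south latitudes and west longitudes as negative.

Apply the spherical direct solution leg by leg, carrying full precision between legs.
Leg 1: from (47.41°, -160.05°), δ = 2380.1/3958.8 = 0.601218 rad, θ = 96° → φ = 34.55°, λ = -116.97°.
Leg 2: from (34.55°, -116.97°), δ = 1495.3/3958.8 = 0.377715 rad, θ = 62.6° → φ = 41.83°, λ = -90.90°.
Leg 3: from (41.83°, -90.90°), δ = 2304.5/3958.8 = 0.582121 rad, θ = 209° → φ = 11.47°, λ = -106.69°.

latitude 11.47°, longitude -106.69°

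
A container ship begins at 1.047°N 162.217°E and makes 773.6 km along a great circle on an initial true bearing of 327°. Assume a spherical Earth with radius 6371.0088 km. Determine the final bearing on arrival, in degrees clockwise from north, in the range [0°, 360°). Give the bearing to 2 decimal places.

final bearing 326.74°

The arc subtends δ = 773.6/6371.0088 = 0.121425 rad at the centre.
With φ₁ = 1.047° = 0.018274 rad and θ = 327° = 5.707227 rad:
Applying the spherical law of cosines for sides, sin φ₂ = sin φ₁ cos δ + cos φ₁ sin δ cos θ = 0.119707, so φ₂ = 6.875°.
Δλ = atan2( sin θ sin δ cos φ₁ , cos δ − sin φ₁ sin φ₂ ) = atan2(-0.065959, 0.990450) = -0.066497 rad = -3.810°.
λ₂ = 162.217° + -3.810° = 158.407°.
The forward bearing on arrival equals the back-azimuth from the destination plus 180°.
Back-azimuth from P₂ (6.88°, 158.41°) to P₁ (1.05°, 162.22°), with Δλ' = λ₁ − λ₂ = 3.81°: atan2( sin Δλ' cos φ₁ , cos φ₂ sin φ₁ − sin φ₂ cos φ₁ cos Δλ' ) = 146.74°.
Final bearing = (146.74° + 180°) mod 360° = 326.74°.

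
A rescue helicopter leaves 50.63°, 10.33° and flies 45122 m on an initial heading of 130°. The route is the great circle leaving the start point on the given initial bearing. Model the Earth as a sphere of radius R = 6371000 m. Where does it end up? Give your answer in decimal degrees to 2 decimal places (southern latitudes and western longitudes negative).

The arc subtends δ = 45122/6371000 = 0.007082 rad at the centre.
Converting: φ₁ = 0.883660 rad, θ = 2.268928 rad.
Applying the spherical law of cosines for sides, sin φ₂ = sin φ₁ cos δ + cos φ₁ sin δ cos θ = 0.770159, so φ₂ = 50.37°.
Then Δλ = atan2(0.003441, 0.404592) = 0.008506 rad, from sin θ sin δ cos φ₁ over cos δ − sin φ₁ sin φ₂.
λ₂ = 10.33° + 0.49° = 10.82°.

latitude 50.37°, longitude 10.82°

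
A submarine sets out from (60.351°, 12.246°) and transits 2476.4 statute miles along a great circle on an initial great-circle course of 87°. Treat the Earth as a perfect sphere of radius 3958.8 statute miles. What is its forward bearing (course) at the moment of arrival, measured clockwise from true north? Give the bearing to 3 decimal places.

final bearing 134.643°

Angular distance δ = d/R = 2476.4 / 3958.8 = 0.625543 rad.
With φ₁ = 60.351° = 1.053324 rad and θ = 87° = 1.518436 rad:
sin φ₂ = sin φ₁ cos δ + cos φ₁ sin δ cos θ = (0.869072)(0.810645) + (0.494685)(0.585538)(0.052336) = 0.719669
φ₂ = asin(0.719669) = 0.803325 rad = 46.027°.
For the longitude increment, Δλ = atan2( sin θ sin δ cos φ₁, cos δ − sin φ₁ sin φ₂ ) = atan2(0.289260, 0.185201) = 57.370°.
λ₂ = 12.246° + 57.370° = 69.616°.
The forward bearing on arrival equals the back-azimuth from the destination plus 180°.
Back-azimuth from P₂ (46.027°, 69.616°) to P₁ (60.351°, 12.246°), with Δλ' = λ₁ − λ₂ = -57.370°: atan2( sin Δλ' cos φ₁ , cos φ₂ sin φ₁ − sin φ₂ cos φ₁ cos Δλ' ) = 314.643°.
Final bearing = (314.643° + 180°) mod 360° = 134.643°.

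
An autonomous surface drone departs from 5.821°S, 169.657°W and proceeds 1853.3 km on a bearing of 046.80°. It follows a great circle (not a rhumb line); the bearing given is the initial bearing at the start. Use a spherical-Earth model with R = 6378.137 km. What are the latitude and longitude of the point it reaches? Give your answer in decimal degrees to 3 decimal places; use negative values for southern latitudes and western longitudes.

δ = 1853.3/6378.137 = 0.290571 rad (16.6485°).
Converting: φ₁ = -0.101596 rad, θ = 0.816814 rad.
sin φ₂ = sin φ₁ cos δ + cos φ₁ sin δ cos θ = (-0.101421)(0.958081) + (0.994844)(0.286499)(0.684547) = 0.097941
φ₂ = asin(0.097941) = 0.098099 rad = 5.621°.
Δλ = atan2( sin θ sin δ cos φ₁ , cos δ − sin φ₁ sin φ₂ ) = atan2(0.207772, 0.968014) = 0.211430 rad = 12.114°.
Hence λ₂ = -169.657° + 12.114° = -157.543°.

latitude 5.621°, longitude -157.543°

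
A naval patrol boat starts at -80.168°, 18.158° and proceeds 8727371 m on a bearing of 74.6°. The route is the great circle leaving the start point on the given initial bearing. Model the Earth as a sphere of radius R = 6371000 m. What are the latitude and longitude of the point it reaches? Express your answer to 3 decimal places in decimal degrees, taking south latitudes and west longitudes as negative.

latitude -8.756°, longitude 91.067°

Angular distance δ = d/R = 8727371 / 6371000 = 1.369859 rad.
Converting: φ₁ = -1.399196 rad, θ = 1.302016 rad.
Applying the spherical law of cosines for sides, sin φ₂ = sin φ₁ cos δ + cos φ₁ sin δ cos θ = -0.152223, so φ₂ = -8.756°.
For the longitude increment, Δλ = atan2( sin θ sin δ cos φ₁, cos δ − sin φ₁ sin φ₂ ) = atan2(0.161316, 0.049601) = 72.909°.
λ₂ = 18.158° + 72.909° = 91.067°.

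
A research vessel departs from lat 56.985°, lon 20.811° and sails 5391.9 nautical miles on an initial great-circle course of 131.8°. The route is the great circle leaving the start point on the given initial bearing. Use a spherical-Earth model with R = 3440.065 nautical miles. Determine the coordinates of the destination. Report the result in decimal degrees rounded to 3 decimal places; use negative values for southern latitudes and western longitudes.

The arc subtends δ = 5391.9/3440.065 = 1.567383 rad at the centre.
Converting: φ₁ = 0.994576 rad, θ = 2.300344 rad.
Destination latitude: φ₂ = arcsin( sin φ₁ cos δ + cos φ₁ sin δ cos θ ) = arcsin(-0.360302) = -21.119°.
Then Δλ = atan2(0.406177, 0.305536) = 0.925873 rad, from sin θ sin δ cos φ₁ over cos δ − sin φ₁ sin φ₂.
Hence λ₂ = 20.811° + 53.049° = 73.860°.

latitude -21.119°, longitude 73.860°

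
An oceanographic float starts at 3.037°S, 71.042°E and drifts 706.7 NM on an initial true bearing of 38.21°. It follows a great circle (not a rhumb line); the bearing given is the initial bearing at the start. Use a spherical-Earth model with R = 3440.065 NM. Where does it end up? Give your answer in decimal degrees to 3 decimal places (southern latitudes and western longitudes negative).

latitude 6.211°, longitude 78.334°

The arc subtends δ = 706.7/3440.065 = 0.205432 rad at the centre.
Converting: φ₁ = -0.053006 rad, θ = 0.666890 rad.
Destination latitude: φ₂ = arcsin( sin φ₁ cos δ + cos φ₁ sin δ cos θ ) = arcsin(0.108193) = 6.211°.
Then Δλ = atan2(0.126000, 0.984705) = 0.127266 rad, from sin θ sin δ cos φ₁ over cos δ − sin φ₁ sin φ₂.
λ₂ = 71.042° + 7.292° = 78.334°.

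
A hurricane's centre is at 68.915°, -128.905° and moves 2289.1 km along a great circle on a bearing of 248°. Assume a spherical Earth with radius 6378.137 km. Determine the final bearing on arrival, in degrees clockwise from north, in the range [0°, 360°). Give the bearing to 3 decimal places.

Angular distance δ = d/R = 2289.1 / 6378.137 = 0.358898 rad.
Start latitude φ₁ = 1.202794 rad; initial bearing θ = 4.328417 rad.
Applying the spherical law of cosines for sides, sin φ₂ = sin φ₁ cos δ + cos φ₁ sin δ cos θ = 0.826263, so φ₂ = 55.717°.
Then Δλ = atan2(-0.117159, 0.165342) = -0.616467 rad, from sin θ sin δ cos φ₁ over cos δ − sin φ₁ sin φ₂.
λ₂ = λ₁ + Δλ = -164.226°.
The forward bearing on arrival equals the back-azimuth from the destination plus 180°.
Back-azimuth from P₂ (55.717°, -164.226°) to P₁ (68.915°, -128.905°), with Δλ' = λ₁ − λ₂ = 35.321°: atan2( sin Δλ' cos φ₁ , cos φ₂ sin φ₁ − sin φ₂ cos φ₁ cos Δλ' ) = 36.311°.
Final bearing = (36.311° + 180°) mod 360° = 216.311°.

final bearing 216.311°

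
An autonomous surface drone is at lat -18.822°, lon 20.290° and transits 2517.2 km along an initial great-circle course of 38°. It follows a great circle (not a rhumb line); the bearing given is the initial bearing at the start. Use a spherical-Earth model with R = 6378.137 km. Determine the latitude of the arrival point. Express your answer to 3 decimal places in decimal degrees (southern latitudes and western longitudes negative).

The arc subtends δ = 2517.2/6378.137 = 0.394661 rad at the centre.
Converting: φ₁ = -0.328506 rad, θ = 0.663225 rad.
Applying the spherical law of cosines for sides, sin φ₂ = sin φ₁ cos δ + cos φ₁ sin δ cos θ = -0.011044, so φ₂ = -0.633°.
For the longitude increment, Δλ = atan2( sin θ sin δ cos φ₁, cos δ − sin φ₁ sin φ₂ ) = atan2(0.224060, 0.919564) = 13.694°.
Hence λ₂ = 20.290° + 13.694° = 33.984°.

latitude -0.633°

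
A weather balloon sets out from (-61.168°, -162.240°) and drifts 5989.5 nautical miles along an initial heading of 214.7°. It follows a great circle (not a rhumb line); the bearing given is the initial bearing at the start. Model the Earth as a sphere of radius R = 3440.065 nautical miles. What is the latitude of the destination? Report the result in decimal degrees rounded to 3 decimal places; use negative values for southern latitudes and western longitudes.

The arc subtends δ = 5989.5/3440.065 = 1.741101 rad at the centre.
Converting: φ₁ = -1.067583 rad, θ = 3.747222 rad.
Applying the spherical law of cosines for sides, sin φ₂ = sin φ₁ cos δ + cos φ₁ sin δ cos θ = -0.242265, so φ₂ = -14.020°.
Δλ = atan2( sin θ sin δ cos φ₁ , cos δ − sin φ₁ sin φ₂ ) = atan2(-0.270559, -0.381715) = -2.524986 rad = -144.671°.
λ₂ = -162.240° + -144.671° = -306.911°, normalized to (−180°, 180°] → 53.089°.

latitude -14.020°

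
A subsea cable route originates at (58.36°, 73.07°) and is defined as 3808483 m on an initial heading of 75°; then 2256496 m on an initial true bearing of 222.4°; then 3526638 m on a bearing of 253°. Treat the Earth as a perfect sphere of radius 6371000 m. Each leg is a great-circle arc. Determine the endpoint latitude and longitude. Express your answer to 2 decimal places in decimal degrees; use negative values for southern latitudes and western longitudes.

Apply the spherical direct solution leg by leg, carrying full precision between legs.
Leg 1: from (58.36°, 73.07°), δ = 3808483/6371000 = 0.597784 rad, θ = 75° → φ = 51.27°, λ = 133.41°.
Leg 2: from (51.27°, 133.41°), δ = 2256496/6371000 = 0.354182 rad, θ = 222.4° → φ = 34.85°, λ = 116.85°.
Leg 3: from (34.85°, 116.85°), δ = 3526638/6371000 = 0.553545 rad, θ = 253° → φ = 21.10°, λ = 84.24°.

latitude 21.10°, longitude 84.24°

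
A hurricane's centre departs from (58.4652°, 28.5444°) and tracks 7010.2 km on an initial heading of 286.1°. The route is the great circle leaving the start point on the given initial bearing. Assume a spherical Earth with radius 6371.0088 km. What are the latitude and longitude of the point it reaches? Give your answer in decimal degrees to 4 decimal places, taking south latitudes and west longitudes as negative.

Central angle δ = d/R = 1.100328 rad.
With φ₁ = 58.4652° = 1.020410 rad and θ = 286.1° = 4.993387 rad:
sin φ₂ = sin φ₁ cos δ + cos φ₁ sin δ cos θ = (0.852323)(0.453304) + (0.523016)(0.891356)(0.277315) = 0.515643
φ₂ = asin(0.515643) = 0.541758 rad = 31.0405°.
Δλ = atan2( sin θ sin δ cos φ₁ , cos δ − sin φ₁ sin φ₂ ) = atan2(-0.447909, 0.013809) = -1.539976 rad = -88.2341°.
Hence λ₂ = 28.5444° + -88.2341° = -59.6897°.

latitude 31.0405°, longitude -59.6897°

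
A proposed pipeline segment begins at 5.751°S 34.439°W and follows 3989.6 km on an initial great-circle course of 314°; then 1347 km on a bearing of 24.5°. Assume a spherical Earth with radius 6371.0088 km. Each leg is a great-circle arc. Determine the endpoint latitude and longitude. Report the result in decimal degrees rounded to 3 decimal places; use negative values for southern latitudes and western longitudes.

latitude 29.824°, longitude -55.144°

Apply the spherical direct solution leg by leg, carrying full precision between legs.
Leg 1: from (-5.751°, -34.439°), δ = 3989.6/6371.0088 = 0.626212 rad, θ = 314° → φ = 18.898°, λ = -60.901°.
Leg 2: from (18.898°, -60.901°), δ = 1347/6371.0088 = 0.211426 rad, θ = 24.5° → φ = 29.824°, λ = -55.144°.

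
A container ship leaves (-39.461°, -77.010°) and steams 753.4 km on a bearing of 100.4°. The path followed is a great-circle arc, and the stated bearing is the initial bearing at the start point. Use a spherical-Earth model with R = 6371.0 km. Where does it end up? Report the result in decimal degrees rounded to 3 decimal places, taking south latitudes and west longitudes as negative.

Angular distance δ = d/R = 753.4 / 6371 = 0.118255 rad.
Converting: φ₁ = -0.688724 rad, θ = 1.752311 rad.
Applying the spherical law of cosines for sides, sin φ₂ = sin φ₁ cos δ + cos φ₁ sin δ cos θ = -0.647557, so φ₂ = -40.358°.
Δλ = atan2( sin θ sin δ cos φ₁ , cos δ − sin φ₁ sin φ₂ ) = atan2(0.089590, 0.581459) = 0.152876 rad = 8.759°.
λ₂ = λ₁ + Δλ = -68.251°.

latitude -40.358°, longitude -68.251°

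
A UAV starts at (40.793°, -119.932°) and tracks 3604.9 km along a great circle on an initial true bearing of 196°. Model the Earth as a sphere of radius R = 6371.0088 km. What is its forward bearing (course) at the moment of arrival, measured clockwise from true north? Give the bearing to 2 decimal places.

final bearing 192.21°

Angular distance δ = d/R = 3604.9 / 6371.0088 = 0.565829 rad.
With φ₁ = 40.793° = 0.711972 rad and θ = 196° = 3.420845 rad:
sin φ₂ = sin φ₁ cos δ + cos φ₁ sin δ cos θ = (0.653328)(0.844145) + (0.757075)(0.536116)(-0.961262) = 0.161347
φ₂ = asin(0.161347) = 0.162055 rad = 9.285°.
Δλ = atan2( sin θ sin δ cos φ₁ , cos δ − sin φ₁ sin φ₂ ) = atan2(-0.111876, 0.738732) = -0.150301 rad = -8.612°.
λ₂ = -119.932° + -8.612° = -128.544°.
The forward bearing on arrival equals the back-azimuth from the destination plus 180°.
Back-azimuth from P₂ (9.29°, -128.54°) to P₁ (40.79°, -119.93°), with Δλ' = λ₁ − λ₂ = 8.61°: atan2( sin Δλ' cos φ₁ , cos φ₂ sin φ₁ − sin φ₂ cos φ₁ cos Δλ' ) = 12.21°.
Final bearing = (12.21° + 180°) mod 360° = 192.21°.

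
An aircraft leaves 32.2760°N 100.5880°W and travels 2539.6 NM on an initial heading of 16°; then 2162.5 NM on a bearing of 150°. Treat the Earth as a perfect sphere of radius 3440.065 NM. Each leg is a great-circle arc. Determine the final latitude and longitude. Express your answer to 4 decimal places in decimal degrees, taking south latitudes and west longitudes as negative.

latitude 36.2185°, longitude -45.6824°

Apply the spherical direct solution leg by leg, carrying full precision between legs.
Leg 1: from (32.2760°, -100.5880°), δ = 2539.6/3440.065 = 0.738242 rad, θ = 16° → φ = 70.3788°, λ = -67.0552°.
Leg 2: from (70.3788°, -67.0552°), δ = 2162.5/3440.065 = 0.628622 rad, θ = 150° → φ = 36.2185°, λ = -45.6824°.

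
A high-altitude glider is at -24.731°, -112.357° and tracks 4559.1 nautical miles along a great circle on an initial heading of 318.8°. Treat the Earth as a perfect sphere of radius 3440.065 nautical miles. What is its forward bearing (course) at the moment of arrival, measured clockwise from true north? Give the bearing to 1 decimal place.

final bearing 313.7°

δ = 4559.1/3440.065 = 1.325295 rad (75.9338°).
With φ₁ = -24.731° = -0.431637 rad and θ = 318.8° = 5.564110 rad:
sin φ₂ = sin φ₁ cos δ + cos φ₁ sin δ cos θ = (-0.418359)(0.243043) + (0.908282)(0.970016)(0.752415) = 0.561234
φ₂ = asin(0.561234) = 0.595876 rad = 34.141°.
Then Δλ = atan2(-0.580337, 0.477840) = -0.881959 rad, from sin θ sin δ cos φ₁ over cos δ − sin φ₁ sin φ₂.
λ₂ = λ₁ + Δλ = -162.890°.
The forward bearing on arrival equals the back-azimuth from the destination plus 180°.
Back-azimuth from P₂ (34.1°, -162.9°) to P₁ (-24.7°, -112.4°), with Δλ' = λ₁ − λ₂ = 50.5°: atan2( sin Δλ' cos φ₁ , cos φ₂ sin φ₁ − sin φ₂ cos φ₁ cos Δλ' ) = 133.7°.
Final bearing = (133.7° + 180°) mod 360° = 313.7°.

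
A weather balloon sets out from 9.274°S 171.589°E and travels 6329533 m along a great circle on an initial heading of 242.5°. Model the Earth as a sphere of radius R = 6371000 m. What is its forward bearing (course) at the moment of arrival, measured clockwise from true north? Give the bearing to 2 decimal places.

δ = 6329533/6371000 = 0.993491 rad (56.9229°).
With φ₁ = -9.274° = -0.161862 rad and θ = 242.5° = 4.232423 rad:
Applying the spherical law of cosines for sides, sin φ₂ = sin φ₁ cos δ + cos φ₁ sin δ cos θ = -0.469812, so φ₂ = -28.022°.
Then Δλ = atan2(-0.733544, 0.470055) = -1.000916 rad, from sin θ sin δ cos φ₁ over cos δ − sin φ₁ sin φ₂.
Hence λ₂ = 171.589° + -57.348° = 114.241°.
The forward bearing on arrival equals the back-azimuth from the destination plus 180°.
Back-azimuth from P₂ (-28.02°, 114.24°) to P₁ (-9.27°, 171.59°), with Δλ' = λ₁ − λ₂ = 57.35°: atan2( sin Δλ' cos φ₁ , cos φ₂ sin φ₁ − sin φ₂ cos φ₁ cos Δλ' ) = 82.60°.
Final bearing = (82.60° + 180°) mod 360° = 262.60°.

final bearing 262.60°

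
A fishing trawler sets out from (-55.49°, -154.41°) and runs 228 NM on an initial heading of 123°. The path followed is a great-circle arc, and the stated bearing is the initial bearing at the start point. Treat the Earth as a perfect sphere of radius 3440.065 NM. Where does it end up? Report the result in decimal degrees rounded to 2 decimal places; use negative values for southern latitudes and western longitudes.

Angular distance δ = d/R = 228 / 3440.065 = 0.066278 rad.
With φ₁ = -55.49° = -0.968483 rad and θ = 123° = 2.146755 rad:
Destination latitude: φ₂ = arcsin( sin φ₁ cos δ + cos φ₁ sin δ cos θ ) = arcsin(-0.842654) = -57.42°.
For the longitude increment, Δλ = atan2( sin θ sin δ cos φ₁, cos δ − sin φ₁ sin φ₂ ) = atan2(0.031469, 0.303434) = 5.92°.
λ₂ = λ₁ + Δλ = -148.49°.

latitude -57.42°, longitude -148.49°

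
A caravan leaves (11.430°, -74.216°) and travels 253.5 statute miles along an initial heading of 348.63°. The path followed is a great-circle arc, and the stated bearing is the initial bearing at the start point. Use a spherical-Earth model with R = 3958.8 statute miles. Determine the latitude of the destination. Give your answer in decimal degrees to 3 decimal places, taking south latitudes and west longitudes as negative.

Angular distance δ = d/R = 253.5 / 3958.8 = 0.064035 rad.
Start latitude φ₁ = 0.199491 rad; initial bearing θ = 6.084741 rad.
Applying the spherical law of cosines for sides, sin φ₂ = sin φ₁ cos δ + cos φ₁ sin δ cos θ = 0.259255, so φ₂ = 15.026°.
For the longitude increment, Δλ = atan2( sin θ sin δ cos φ₁, cos δ − sin φ₁ sin φ₂ ) = atan2(-0.012365, 0.946574) = -0.748°.
λ₂ = λ₁ + Δλ = -74.964°.

latitude 15.026°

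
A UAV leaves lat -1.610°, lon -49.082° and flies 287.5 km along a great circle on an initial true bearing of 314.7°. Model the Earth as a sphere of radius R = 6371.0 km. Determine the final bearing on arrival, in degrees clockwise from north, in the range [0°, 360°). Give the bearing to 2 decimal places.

Angular distance δ = d/R = 287.5 / 6371 = 0.045126 rad.
With φ₁ = -1.610° = -0.028100 rad and θ = 314.7° = 5.492551 rad:
Destination latitude: φ₂ = arcsin( sin φ₁ cos δ + cos φ₁ sin δ cos θ ) = arcsin(0.003651) = 0.209°.
Then Δλ = atan2(-0.032052, 0.999085) = -0.032071 rad, from sin θ sin δ cos φ₁ over cos δ − sin φ₁ sin φ₂.
Hence λ₂ = -49.082° + -1.838° = -50.920°.
The forward bearing on arrival equals the back-azimuth from the destination plus 180°.
Back-azimuth from P₂ (0.21°, -50.92°) to P₁ (-1.61°, -49.08°), with Δλ' = λ₁ − λ₂ = 1.84°: atan2( sin Δλ' cos φ₁ , cos φ₂ sin φ₁ − sin φ₂ cos φ₁ cos Δλ' ) = 134.72°.
Final bearing = (134.72° + 180°) mod 360° = 314.72°.

final bearing 314.72°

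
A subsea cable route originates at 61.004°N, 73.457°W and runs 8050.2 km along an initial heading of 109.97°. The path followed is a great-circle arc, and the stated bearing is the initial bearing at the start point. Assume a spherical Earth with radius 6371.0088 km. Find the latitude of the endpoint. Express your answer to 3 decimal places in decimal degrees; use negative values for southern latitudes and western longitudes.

The arc subtends δ = 8050.2/6371.0088 = 1.263568 rad at the centre.
Start latitude φ₁ = 1.064721 rad; initial bearing θ = 1.919339 rad.
Destination latitude: φ₂ = arcsin( sin φ₁ cos δ + cos φ₁ sin δ cos θ ) = arcsin(0.106708) = 6.126°.
For the longitude increment, Δλ = atan2( sin θ sin δ cos φ₁, cos δ − sin φ₁ sin φ₂ ) = atan2(0.434268, 0.209086) = 64.291°.
λ₂ = -73.457° + 64.291° = -9.166°.

latitude 6.126°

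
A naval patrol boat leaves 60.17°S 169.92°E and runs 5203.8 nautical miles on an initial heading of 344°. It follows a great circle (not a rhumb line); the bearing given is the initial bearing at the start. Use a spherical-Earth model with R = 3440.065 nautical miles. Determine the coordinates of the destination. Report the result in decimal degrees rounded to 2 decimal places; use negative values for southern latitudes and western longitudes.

latitude 25.28°, longitude 152.20°

δ = 5203.8/3440.065 = 1.512704 rad (86.6716°).
Start latitude φ₁ = -1.050165 rad; initial bearing θ = 6.003933 rad.
Destination latitude: φ₂ = arcsin( sin φ₁ cos δ + cos φ₁ sin δ cos θ ) = arcsin(0.426985) = 25.28°.
Δλ = atan2( sin θ sin δ cos φ₁ , cos δ − sin φ₁ sin φ₂ ) = atan2(-0.136879, 0.428471) = -0.309211 rad = -17.72°.
λ₂ = 169.92° + -17.72° = 152.20°.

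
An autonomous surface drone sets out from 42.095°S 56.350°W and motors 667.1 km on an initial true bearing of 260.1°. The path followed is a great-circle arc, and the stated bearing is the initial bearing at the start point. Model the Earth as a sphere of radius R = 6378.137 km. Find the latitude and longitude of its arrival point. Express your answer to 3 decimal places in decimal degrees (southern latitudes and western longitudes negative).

The arc subtends δ = 667.1/6378.137 = 0.104592 rad at the centre.
With φ₁ = -42.095° = -0.734696 rad and θ = 260.1° = 4.539601 rad:
sin φ₂ = sin φ₁ cos δ + cos φ₁ sin δ cos θ = (-0.670362)(0.994535) + (0.742034)(0.104401)(-0.171929) = -0.680018
φ₂ = asin(-0.680018) = -0.747787 rad = -42.845°.
Δλ = atan2( sin θ sin δ cos φ₁ , cos δ − sin φ₁ sin φ₂ ) = atan2(-0.076316, 0.538677) = -0.140736 rad = -8.064°.
λ₂ = -56.350° + -8.064° = -64.414°.

latitude -42.845°, longitude -64.414°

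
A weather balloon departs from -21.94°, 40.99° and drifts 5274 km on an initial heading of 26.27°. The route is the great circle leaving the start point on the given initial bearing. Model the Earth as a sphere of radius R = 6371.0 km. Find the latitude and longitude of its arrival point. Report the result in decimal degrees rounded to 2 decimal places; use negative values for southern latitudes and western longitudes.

δ = 5274/6371 = 0.827814 rad (47.4302°).
Converting: φ₁ = -0.382925 rad, θ = 0.458498 rad.
Applying the spherical law of cosines for sides, sin φ₂ = sin φ₁ cos δ + cos φ₁ sin δ cos θ = 0.359804, so φ₂ = 21.09°.
For the longitude increment, Δλ = atan2( sin θ sin δ cos φ₁, cos δ − sin φ₁ sin φ₂ ) = atan2(0.302349, 0.810923) = 20.45°.
Hence λ₂ = 40.99° + 20.45° = 61.44°.

latitude 21.09°, longitude 61.44°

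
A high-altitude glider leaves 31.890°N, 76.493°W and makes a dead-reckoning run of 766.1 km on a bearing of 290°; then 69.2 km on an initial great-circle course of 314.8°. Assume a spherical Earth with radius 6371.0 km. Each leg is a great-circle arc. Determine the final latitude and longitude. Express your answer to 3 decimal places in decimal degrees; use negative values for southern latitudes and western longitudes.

Apply the spherical direct solution leg by leg, carrying full precision between legs.
Leg 1: from (31.890°, -76.493°), δ = 766.1/6371 = 0.120248 rad, θ = 290° → φ = 34.008°, λ = -84.308°.
Leg 2: from (34.008°, -84.308°), δ = 69.2/6371 = 0.010862 rad, θ = 314.8° → φ = 34.446°, λ = -84.844°.

latitude 34.446°, longitude -84.844°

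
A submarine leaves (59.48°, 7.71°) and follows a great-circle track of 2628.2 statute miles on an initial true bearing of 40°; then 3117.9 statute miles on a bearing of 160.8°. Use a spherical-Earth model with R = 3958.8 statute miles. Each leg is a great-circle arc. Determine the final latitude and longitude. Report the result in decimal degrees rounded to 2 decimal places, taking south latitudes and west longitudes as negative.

latitude 22.50°, longitude 113.28°

Apply the spherical direct solution leg by leg, carrying full precision between legs.
Leg 1: from (59.48°, 7.71°), δ = 2628.2/3958.8 = 0.663888 rad, θ = 40° → φ = 66.66°, λ = 98.67°.
Leg 2: from (66.66°, 98.67°), δ = 3117.9/3958.8 = 0.787587 rad, θ = 160.8° → φ = 22.50°, λ = 113.28°.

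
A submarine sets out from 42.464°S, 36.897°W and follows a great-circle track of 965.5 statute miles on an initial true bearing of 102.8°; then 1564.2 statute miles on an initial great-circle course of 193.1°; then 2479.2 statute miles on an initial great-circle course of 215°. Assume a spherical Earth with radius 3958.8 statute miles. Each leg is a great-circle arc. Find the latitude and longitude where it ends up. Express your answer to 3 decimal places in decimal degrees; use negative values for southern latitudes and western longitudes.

Apply the spherical direct solution leg by leg, carrying full precision between legs.
Leg 1: from (-42.464°, -36.897°), δ = 965.5/3958.8 = 0.243887 rad, θ = 102.8° → φ = -43.996°, λ = -17.790°.
Leg 2: from (-43.996°, -17.790°), δ = 1564.2/3958.8 = 0.395120 rad, θ = 193.1° → φ = -65.615°, λ = -29.989°.
Leg 3: from (-65.615°, -29.989°), δ = 2479.2/3958.8 = 0.626250 rad, θ = 215° → φ = -69.419°, λ = -136.987°.

latitude -69.419°, longitude -136.987°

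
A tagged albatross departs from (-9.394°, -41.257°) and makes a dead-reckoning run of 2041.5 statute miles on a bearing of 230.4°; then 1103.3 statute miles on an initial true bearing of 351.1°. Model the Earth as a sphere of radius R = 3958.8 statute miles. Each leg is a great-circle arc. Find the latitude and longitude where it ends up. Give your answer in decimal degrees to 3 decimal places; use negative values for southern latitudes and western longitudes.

latitude -11.084°, longitude -68.956°

Apply the spherical direct solution leg by leg, carrying full precision between legs.
Leg 1: from (-9.394°, -41.257°), δ = 2041.5/3958.8 = 0.515687 rad, θ = 230.4° → φ = -26.879°, λ = -66.470°.
Leg 2: from (-26.879°, -66.470°), δ = 1103.3/3958.8 = 0.278696 rad, θ = 351.1° → φ = -11.084°, λ = -68.956°.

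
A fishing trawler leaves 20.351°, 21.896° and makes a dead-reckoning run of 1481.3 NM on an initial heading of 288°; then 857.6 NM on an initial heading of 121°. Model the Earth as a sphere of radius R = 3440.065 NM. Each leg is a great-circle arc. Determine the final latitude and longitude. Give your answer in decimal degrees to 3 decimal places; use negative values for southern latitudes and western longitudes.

latitude 18.008°, longitude 8.554°

Apply the spherical direct solution leg by leg, carrying full precision between legs.
Leg 1: from (20.351°, 21.896°), δ = 1481.3/3440.065 = 0.430602 rad, θ = 288° → φ = 25.910°, λ = -4.294°.
Leg 2: from (25.910°, -4.294°), δ = 857.6/3440.065 = 0.249298 rad, θ = 121° → φ = 18.008°, λ = 8.554°.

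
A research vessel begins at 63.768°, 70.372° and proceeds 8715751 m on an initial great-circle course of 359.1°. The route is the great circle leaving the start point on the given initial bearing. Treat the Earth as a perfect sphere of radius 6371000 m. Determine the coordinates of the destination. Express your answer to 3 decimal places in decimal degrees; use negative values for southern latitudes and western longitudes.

Central angle δ = d/R = 1.368035 rad.
Start latitude φ₁ = 1.112962 rad; initial bearing θ = 6.267477 rad.
sin φ₂ = sin φ₁ cos δ + cos φ₁ sin δ cos θ = (0.897012)(0.201375) + (0.442007)(0.979514)(0.999877) = 0.613534
φ₂ = asin(0.613534) = 0.660528 rad = 37.845°.
Δλ = atan2( sin θ sin δ cos φ₁ , cos δ − sin φ₁ sin φ₂ ) = atan2(-0.006801, -0.348973) = -3.122108 rad = -178.884°.
Hence λ₂ = 70.372° + -178.884° = -108.512°.

latitude 37.845°, longitude -108.512°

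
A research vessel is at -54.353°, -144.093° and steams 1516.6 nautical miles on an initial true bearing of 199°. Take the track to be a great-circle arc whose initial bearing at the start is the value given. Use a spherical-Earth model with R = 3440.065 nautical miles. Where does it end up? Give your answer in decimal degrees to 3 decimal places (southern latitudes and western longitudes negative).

latitude -75.945°, longitude -178.987°

Central angle δ = d/R = 0.440864 rad.
Converting: φ₁ = -0.948639 rad, θ = 3.473205 rad.
Applying the spherical law of cosines for sides, sin φ₂ = sin φ₁ cos δ + cos φ₁ sin δ cos θ = -0.970062, so φ₂ = -75.945°.
Then Δλ = atan2(-0.080965, 0.116088) = -0.609008 rad, from sin θ sin δ cos φ₁ over cos δ − sin φ₁ sin φ₂.
Hence λ₂ = -144.093° + -34.894° = -178.987°.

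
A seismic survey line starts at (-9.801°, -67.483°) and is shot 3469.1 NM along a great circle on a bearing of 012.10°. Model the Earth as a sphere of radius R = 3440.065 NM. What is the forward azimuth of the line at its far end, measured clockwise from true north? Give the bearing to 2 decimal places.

final bearing 17.43°

The arc subtends δ = 3469.1/3440.065 = 1.008440 rad at the centre.
Converting: φ₁ = -0.171060 rad, θ = 0.211185 rad.
sin φ₂ = sin φ₁ cos δ + cos φ₁ sin δ cos θ = (-0.170227)(0.533181) + (0.985405)(0.846001)(0.977783) = 0.724371
φ₂ = asin(0.724371) = 0.810122 rad = 46.417°.
Then Δλ = atan2(0.174749, 0.656488) = 0.260155 rad, from sin θ sin δ cos φ₁ over cos δ − sin φ₁ sin φ₂.
λ₂ = λ₁ + Δλ = -52.577°.
The forward bearing on arrival equals the back-azimuth from the destination plus 180°.
Back-azimuth from P₂ (46.42°, -52.58°) to P₁ (-9.80°, -67.48°), with Δλ' = λ₁ − λ₂ = -14.91°: atan2( sin Δλ' cos φ₁ , cos φ₂ sin φ₁ − sin φ₂ cos φ₁ cos Δλ' ) = 197.43°.
Final bearing = (197.43° + 180°) mod 360° = 17.43°.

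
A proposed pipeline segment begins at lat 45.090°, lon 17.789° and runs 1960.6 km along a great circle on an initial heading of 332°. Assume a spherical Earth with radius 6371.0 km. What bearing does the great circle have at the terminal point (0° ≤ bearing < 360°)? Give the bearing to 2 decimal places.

Angular distance δ = d/R = 1960.6 / 6371 = 0.307738 rad.
Start latitude φ₁ = 0.786969 rad; initial bearing θ = 5.794493 rad.
sin φ₂ = sin φ₁ cos δ + cos φ₁ sin δ cos θ = (0.708217)(0.953021) + (0.705995)(0.302904)(0.882948) = 0.863763
φ₂ = asin(0.863763) = 1.042689 rad = 59.742°.
Then Δλ = atan2(-0.100396, 0.341290) = -0.286096 rad, from sin θ sin δ cos φ₁ over cos δ − sin φ₁ sin φ₂.
λ₂ = 17.789° + -16.392° = 1.397°.
The forward bearing on arrival equals the back-azimuth from the destination plus 180°.
Back-azimuth from P₂ (59.74°, 1.40°) to P₁ (45.09°, 17.79°), with Δλ' = λ₁ − λ₂ = 16.39°: atan2( sin Δλ' cos φ₁ , cos φ₂ sin φ₁ − sin φ₂ cos φ₁ cos Δλ' ) = 138.87°.
Final bearing = (138.87° + 180°) mod 360° = 318.87°.

final bearing 318.87°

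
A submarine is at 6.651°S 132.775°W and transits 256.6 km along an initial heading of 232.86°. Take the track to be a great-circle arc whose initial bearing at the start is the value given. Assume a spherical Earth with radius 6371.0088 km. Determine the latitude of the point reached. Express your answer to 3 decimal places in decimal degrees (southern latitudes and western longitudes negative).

latitude -8.041°

Angular distance δ = d/R = 256.6 / 6371.0088 = 0.040276 rad.
Converting: φ₁ = -0.116082 rad, θ = 4.064174 rad.
Destination latitude: φ₂ = arcsin( sin φ₁ cos δ + cos φ₁ sin δ cos θ ) = arcsin(-0.139875) = -8.041°.
Then Δλ = atan2(-0.031882, 0.982989) = -0.032422 rad, from sin θ sin δ cos φ₁ over cos δ − sin φ₁ sin φ₂.
Hence λ₂ = -132.775° + -1.858° = -134.633°.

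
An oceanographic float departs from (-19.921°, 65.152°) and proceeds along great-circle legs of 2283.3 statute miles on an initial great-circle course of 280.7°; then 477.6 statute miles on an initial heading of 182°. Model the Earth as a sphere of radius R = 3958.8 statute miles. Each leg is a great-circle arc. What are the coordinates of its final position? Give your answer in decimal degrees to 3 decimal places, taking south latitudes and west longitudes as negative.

latitude -17.885°, longitude 31.818°

Apply the spherical direct solution leg by leg, carrying full precision between legs.
Leg 1: from (-19.921°, 65.152°), δ = 2283.3/3958.8 = 0.576766 rad, θ = 280.7° → φ = -10.977°, λ = 32.071°.
Leg 2: from (-10.977°, 32.071°), δ = 477.6/3958.8 = 0.120643 rad, θ = 182° → φ = -17.885°, λ = 31.818°.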